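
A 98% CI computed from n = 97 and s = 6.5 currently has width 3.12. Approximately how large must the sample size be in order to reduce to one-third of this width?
n ≈ 873

CI width ∝ 1/√n
To reduce width by factor 3, need √n to grow by 3 → need 3² = 9 times as many samples.

Current: n = 97, width = 3.12
New: n = 873, width ≈ 1.03

Width reduced by factor of 3.12/1.03 = 3.03.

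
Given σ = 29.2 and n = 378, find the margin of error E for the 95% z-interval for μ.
Margin of error = 2.94

Margin of error = z* · σ/√n
= 1.960 · 29.2/√378
= 1.960 · 29.2/19.4422
= 2.94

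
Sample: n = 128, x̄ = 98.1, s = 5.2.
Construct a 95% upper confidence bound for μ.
μ ≤ 98.86

Upper bound (one-sided):
t* = 1.657 (one-sided for 95%)
Upper bound = x̄ + t* · s/√n = 98.1 + 1.657 · 5.2/√128 = 98.86

We are 95% confident that μ ≤ 98.86.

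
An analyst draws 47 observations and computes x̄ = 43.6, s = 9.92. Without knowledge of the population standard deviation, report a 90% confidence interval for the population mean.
(41.17, 46.03)

t-interval (σ unknown):
df = n - 1 = 46
t* = 1.679 for 90% confidence

Margin of error = t* · s/√n = 1.679 · 9.92/√47 = 2.43

CI: (41.17, 46.03)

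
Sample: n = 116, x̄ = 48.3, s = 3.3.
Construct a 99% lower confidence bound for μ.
μ ≥ 47.58

Lower bound (one-sided):
t* = 2.359 (one-sided for 99%)
Lower bound = x̄ - t* · s/√n = 48.3 - 2.359 · 3.3/√116 = 47.58

We are 99% confident that μ ≥ 47.58.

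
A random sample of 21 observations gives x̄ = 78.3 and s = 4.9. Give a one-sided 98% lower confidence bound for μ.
μ ≥ 75.95

Lower bound (one-sided):
t* = 2.197 (one-sided for 98%)
Lower bound = x̄ - t* · s/√n = 78.3 - 2.197 · 4.9/√21 = 75.95

We are 98% confident that μ ≥ 75.95.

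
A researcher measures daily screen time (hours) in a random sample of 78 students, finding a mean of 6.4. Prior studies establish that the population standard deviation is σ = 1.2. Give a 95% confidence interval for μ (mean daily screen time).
(6.13, 6.67)

z-interval (σ known):
z* = 1.960 for 95% confidence

Margin of error = z* · σ/√n = 1.960 · 1.2/√78 = 0.27

CI: (6.4 - 0.27, 6.4 + 0.27) = (6.13, 6.67)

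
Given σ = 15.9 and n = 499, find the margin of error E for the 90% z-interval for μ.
Margin of error = 1.17

Margin of error = z* · σ/√n
= 1.645 · 15.9/√499
= 1.645 · 15.9/22.3383
= 1.17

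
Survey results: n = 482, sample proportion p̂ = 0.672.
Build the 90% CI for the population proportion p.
(0.637, 0.707)

Proportion CI:
SE = √(p̂(1-p̂)/n) = √(0.672 · 0.328 / 482) = 0.02138

z* = 1.645
Margin = z* · SE = 1.645 · 0.02138 = 0.0352

CI: 0.672 ± 0.0352 = (0.637, 0.707)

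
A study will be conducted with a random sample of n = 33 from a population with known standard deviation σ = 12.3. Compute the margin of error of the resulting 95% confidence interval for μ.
Margin of error = 4.20

Margin of error = z* · σ/√n
= 1.960 · 12.3/√33
= 1.960 · 12.3/5.7446
= 4.20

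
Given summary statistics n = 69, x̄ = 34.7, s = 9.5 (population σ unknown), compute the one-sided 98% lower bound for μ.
μ ≥ 32.31

Lower bound (one-sided):
t* = 2.094 (one-sided for 98%)
Lower bound = x̄ - t* · s/√n = 34.7 - 2.094 · 9.5/√69 = 32.31

We are 98% confident that μ ≥ 32.31.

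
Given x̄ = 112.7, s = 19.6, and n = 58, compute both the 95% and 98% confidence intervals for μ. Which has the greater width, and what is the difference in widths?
98% CI is wider by 2.02

df = 57
95% CI: t* = 2.002, (107.55, 117.85), width = 2 · t* · s/√n = 10.30
98% CI: t* = 2.394, (106.54, 118.86), width = 2 · t* · s/√n = 12.32

The 98% CI is wider by 12.32 - 10.30 = 2.02.
Higher confidence requires a wider interval.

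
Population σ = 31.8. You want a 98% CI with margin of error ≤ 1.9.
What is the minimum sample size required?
n ≥ 1516

For margin E ≤ 1.9:
n ≥ (z* · σ / E)²
n ≥ (2.326 · 31.8 / 1.9)²
n ≥ 1515.54

Minimum n = 1516 (rounding up)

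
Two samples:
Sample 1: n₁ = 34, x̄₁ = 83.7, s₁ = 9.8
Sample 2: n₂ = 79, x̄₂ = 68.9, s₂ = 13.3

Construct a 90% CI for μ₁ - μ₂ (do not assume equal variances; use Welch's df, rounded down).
(11.06, 18.54)

Difference: x̄₁ - x̄₂ = 14.80
SE = √(s₁²/n₁ + s₂²/n₂) = √(9.8²/34 + 13.3²/79) = 2.2503
df = 83.78 → 83 (Welch–Satterthwaite, rounded down)
t* = 1.663

CI: 14.80 ± 1.663 · 2.2503 = 14.80 ± 3.74 = (11.06, 18.54)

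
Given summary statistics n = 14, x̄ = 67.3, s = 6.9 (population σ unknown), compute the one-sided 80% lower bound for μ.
μ ≥ 65.70

Lower bound (one-sided):
t* = 0.870 (one-sided for 80%)
Lower bound = x̄ - t* · s/√n = 67.3 - 0.870 · 6.9/√14 = 65.70

We are 80% confident that μ ≥ 65.70.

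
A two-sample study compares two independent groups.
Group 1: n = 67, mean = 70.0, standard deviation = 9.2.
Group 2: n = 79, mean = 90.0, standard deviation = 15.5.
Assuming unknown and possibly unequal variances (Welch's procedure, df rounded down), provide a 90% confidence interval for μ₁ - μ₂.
(-23.44, -16.56)

Difference: x̄₁ - x̄₂ = -20.00
SE = √(s₁²/n₁ + s₂²/n₂) = √(9.2²/67 + 15.5²/79) = 2.0747
df = 129.79 → 129 (Welch–Satterthwaite, rounded down)
t* = 1.657

CI: -20.00 ± 1.657 · 2.0747 = -20.00 ± 3.44 = (-23.44, -16.56)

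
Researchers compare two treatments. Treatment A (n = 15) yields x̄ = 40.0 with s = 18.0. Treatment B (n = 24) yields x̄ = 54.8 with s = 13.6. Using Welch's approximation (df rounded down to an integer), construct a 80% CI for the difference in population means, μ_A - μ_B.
(-21.94, -7.66)

Difference: x̄₁ - x̄₂ = -14.80
SE = √(s₁²/n₁ + s₂²/n₂) = √(18.0²/15 + 13.6²/24) = 5.4136
df = 23.92 → 23 (Welch–Satterthwaite, rounded down)
t* = 1.319

CI: -14.80 ± 1.319 · 5.4136 = -14.80 ± 7.14 = (-21.94, -7.66)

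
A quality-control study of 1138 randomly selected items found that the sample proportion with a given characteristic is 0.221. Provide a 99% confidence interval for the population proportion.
(0.189, 0.253)

Proportion CI:
SE = √(p̂(1-p̂)/n) = √(0.221 · 0.779 / 1138) = 0.01230

z* = 2.576
Margin = z* · SE = 2.576 · 0.01230 = 0.0317

CI: 0.221 ± 0.0317 = (0.189, 0.253)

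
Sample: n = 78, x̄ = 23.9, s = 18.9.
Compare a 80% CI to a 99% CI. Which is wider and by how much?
99% CI is wider by 5.77

df = 77
80% CI: t* = 1.293, (21.13, 26.67), width = 2 · t* · s/√n = 5.53
99% CI: t* = 2.641, (18.25, 29.55), width = 2 · t* · s/√n = 11.30

The 99% CI is wider by 11.30 - 5.53 = 5.77.
Higher confidence requires a wider interval.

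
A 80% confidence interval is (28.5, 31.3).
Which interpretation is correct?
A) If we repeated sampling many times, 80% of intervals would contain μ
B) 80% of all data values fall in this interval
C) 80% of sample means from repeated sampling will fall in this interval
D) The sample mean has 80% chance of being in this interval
A

A) Correct — this is the frequentist long-run coverage interpretation.
B) Wrong — a CI is about the parameter μ, not individual data values.
C) Wrong — coverage applies to intervals containing μ, not to future x̄ values.
D) Wrong — x̄ is observed and sits in the interval by construction.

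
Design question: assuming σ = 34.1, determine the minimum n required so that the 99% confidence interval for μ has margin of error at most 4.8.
n ≥ 335

For margin E ≤ 4.8:
n ≥ (z* · σ / E)²
n ≥ (2.576 · 34.1 / 4.8)²
n ≥ 334.90

Minimum n = 335 (rounding up)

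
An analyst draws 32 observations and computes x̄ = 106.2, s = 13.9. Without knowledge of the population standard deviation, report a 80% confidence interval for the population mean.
(102.98, 109.42)

t-interval (σ unknown):
df = n - 1 = 31
t* = 1.309 for 80% confidence

Margin of error = t* · s/√n = 1.309 · 13.9/√32 = 3.22

CI: (102.98, 109.42)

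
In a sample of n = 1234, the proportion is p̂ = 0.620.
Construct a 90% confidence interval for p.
(0.597, 0.643)

Proportion CI:
SE = √(p̂(1-p̂)/n) = √(0.620 · 0.380 / 1234) = 0.01382

z* = 1.645
Margin = z* · SE = 1.645 · 0.01382 = 0.0227

CI: 0.620 ± 0.0227 = (0.597, 0.643)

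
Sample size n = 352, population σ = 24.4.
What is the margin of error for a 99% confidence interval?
Margin of error = 3.35

Margin of error = z* · σ/√n
= 2.576 · 24.4/√352
= 2.576 · 24.4/18.7617
= 3.35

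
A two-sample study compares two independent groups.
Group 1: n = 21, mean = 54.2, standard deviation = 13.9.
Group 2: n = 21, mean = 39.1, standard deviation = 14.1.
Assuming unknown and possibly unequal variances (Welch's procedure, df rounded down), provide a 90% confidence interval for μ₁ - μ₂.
(7.82, 22.38)

Difference: x̄₁ - x̄₂ = 15.10
SE = √(s₁²/n₁ + s₂²/n₂) = √(13.9²/21 + 14.1²/21) = 4.3206
df = 39.99 → 39 (Welch–Satterthwaite, rounded down)
t* = 1.685

CI: 15.10 ± 1.685 · 4.3206 = 15.10 ± 7.28 = (7.82, 22.38)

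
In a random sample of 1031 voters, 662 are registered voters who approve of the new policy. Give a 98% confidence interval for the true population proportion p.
(0.607, 0.677)

Proportion CI:
p̂ = 662/1031 = 0.64210
SE = √(p̂(1-p̂)/n) = √(0.64210 · 0.35790 / 1031) = 0.01493

z* = 2.326
Margin = z* · SE = 2.326 · 0.01493 = 0.0347

CI: 0.64210 ± 0.0347 = (0.607, 0.677)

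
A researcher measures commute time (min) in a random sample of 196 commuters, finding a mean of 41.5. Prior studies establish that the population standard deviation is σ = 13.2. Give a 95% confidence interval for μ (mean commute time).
(39.65, 43.35)

z-interval (σ known):
z* = 1.960 for 95% confidence

Margin of error = z* · σ/√n = 1.960 · 13.2/√196 = 1.85

CI: (41.5 - 1.85, 41.5 + 1.85) = (39.65, 43.35)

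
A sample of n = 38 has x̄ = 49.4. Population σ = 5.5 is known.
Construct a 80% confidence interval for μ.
(48.26, 50.54)

z-interval (σ known):
z* = 1.282 for 80% confidence

Margin of error = z* · σ/√n = 1.282 · 5.5/√38 = 1.14

CI: (49.4 - 1.14, 49.4 + 1.14) = (48.26, 50.54)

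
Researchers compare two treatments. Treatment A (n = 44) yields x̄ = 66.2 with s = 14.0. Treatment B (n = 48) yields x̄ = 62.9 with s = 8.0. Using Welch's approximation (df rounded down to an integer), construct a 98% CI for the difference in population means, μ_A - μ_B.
(-2.43, 9.03)

Difference: x̄₁ - x̄₂ = 3.30
SE = √(s₁²/n₁ + s₂²/n₂) = √(14.0²/44 + 8.0²/48) = 2.4058
df = 67.09 → 67 (Welch–Satterthwaite, rounded down)
t* = 2.383

CI: 3.30 ± 2.383 · 2.4058 = 3.30 ± 5.73 = (-2.43, 9.03)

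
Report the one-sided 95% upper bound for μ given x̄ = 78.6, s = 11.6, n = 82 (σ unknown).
μ ≤ 80.73

Upper bound (one-sided):
t* = 1.664 (one-sided for 95%)
Upper bound = x̄ + t* · s/√n = 78.6 + 1.664 · 11.6/√82 = 80.73

We are 95% confident that μ ≤ 80.73.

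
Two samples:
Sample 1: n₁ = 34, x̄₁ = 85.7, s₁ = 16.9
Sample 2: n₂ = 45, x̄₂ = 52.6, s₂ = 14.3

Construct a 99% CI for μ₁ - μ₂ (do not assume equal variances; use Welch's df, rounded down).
(23.55, 42.65)

Difference: x̄₁ - x̄₂ = 33.10
SE = √(s₁²/n₁ + s₂²/n₂) = √(16.9²/34 + 14.3²/45) = 3.5978
df = 64.26 → 64 (Welch–Satterthwaite, rounded down)
t* = 2.655

CI: 33.10 ± 2.655 · 3.5978 = 33.10 ± 9.55 = (23.55, 42.65)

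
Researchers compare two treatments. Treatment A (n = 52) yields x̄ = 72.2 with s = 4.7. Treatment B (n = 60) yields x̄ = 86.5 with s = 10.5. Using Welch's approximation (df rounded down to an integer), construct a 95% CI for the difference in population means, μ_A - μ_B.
(-17.29, -11.31)

Difference: x̄₁ - x̄₂ = -14.30
SE = √(s₁²/n₁ + s₂²/n₂) = √(4.7²/52 + 10.5²/60) = 1.5041
df = 84.23 → 84 (Welch–Satterthwaite, rounded down)
t* = 1.989

CI: -14.30 ± 1.989 · 1.5041 = -14.30 ± 2.99 = (-17.29, -11.31)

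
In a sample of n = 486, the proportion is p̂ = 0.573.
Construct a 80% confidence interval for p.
(0.544, 0.602)

Proportion CI:
SE = √(p̂(1-p̂)/n) = √(0.573 · 0.427 / 486) = 0.02244

z* = 1.282
Margin = z* · SE = 1.282 · 0.02244 = 0.0288

CI: 0.573 ± 0.0288 = (0.544, 0.602)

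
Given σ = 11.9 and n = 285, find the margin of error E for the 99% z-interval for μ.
Margin of error = 1.82

Margin of error = z* · σ/√n
= 2.576 · 11.9/√285
= 2.576 · 11.9/16.8819
= 1.82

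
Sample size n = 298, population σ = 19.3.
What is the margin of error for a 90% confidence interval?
Margin of error = 1.84

Margin of error = z* · σ/√n
= 1.645 · 19.3/√298
= 1.645 · 19.3/17.2627
= 1.84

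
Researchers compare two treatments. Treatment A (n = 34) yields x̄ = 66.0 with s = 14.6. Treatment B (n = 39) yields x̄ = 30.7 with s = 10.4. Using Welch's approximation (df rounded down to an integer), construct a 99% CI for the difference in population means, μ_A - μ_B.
(27.29, 43.31)

Difference: x̄₁ - x̄₂ = 35.30
SE = √(s₁²/n₁ + s₂²/n₂) = √(14.6²/34 + 10.4²/39) = 3.0071
df = 58.68 → 58 (Welch–Satterthwaite, rounded down)
t* = 2.663

CI: 35.30 ± 2.663 · 3.0071 = 35.30 ± 8.01 = (27.29, 43.31)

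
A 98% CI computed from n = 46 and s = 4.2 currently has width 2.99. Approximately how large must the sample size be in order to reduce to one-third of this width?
n ≈ 414

CI width ∝ 1/√n
To reduce width by factor 3, need √n to grow by 3 → need 3² = 9 times as many samples.

Current: n = 46, width = 2.99
New: n = 414, width ≈ 0.96

Width reduced by factor of 2.99/0.96 = 3.11.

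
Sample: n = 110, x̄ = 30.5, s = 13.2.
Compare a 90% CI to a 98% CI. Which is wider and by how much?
98% CI is wider by 1.76

df = 109
90% CI: t* = 1.659, (28.41, 32.59), width = 2 · t* · s/√n = 4.18
98% CI: t* = 2.361, (27.53, 33.47), width = 2 · t* · s/√n = 5.94

The 98% CI is wider by 5.94 - 4.18 = 1.76.
Higher confidence requires a wider interval.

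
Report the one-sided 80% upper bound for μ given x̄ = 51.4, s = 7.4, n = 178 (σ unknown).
μ ≤ 51.87

Upper bound (one-sided):
t* = 0.844 (one-sided for 80%)
Upper bound = x̄ + t* · s/√n = 51.4 + 0.844 · 7.4/√178 = 51.87

We are 80% confident that μ ≤ 51.87.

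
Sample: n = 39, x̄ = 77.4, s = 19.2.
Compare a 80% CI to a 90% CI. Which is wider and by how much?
90% CI is wider by 2.35

df = 38
80% CI: t* = 1.304, (73.39, 81.41), width = 2 · t* · s/√n = 8.02
90% CI: t* = 1.686, (72.22, 82.58), width = 2 · t* · s/√n = 10.37

The 90% CI is wider by 10.37 - 8.02 = 2.35.
Higher confidence requires a wider interval.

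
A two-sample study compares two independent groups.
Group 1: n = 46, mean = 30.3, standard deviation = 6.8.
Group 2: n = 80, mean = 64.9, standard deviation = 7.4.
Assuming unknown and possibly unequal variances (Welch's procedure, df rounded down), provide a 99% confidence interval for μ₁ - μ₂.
(-38.01, -31.19)

Difference: x̄₁ - x̄₂ = -34.60
SE = √(s₁²/n₁ + s₂²/n₂) = √(6.8²/46 + 7.4²/80) = 1.2999
df = 100.58 → 100 (Welch–Satterthwaite, rounded down)
t* = 2.626

CI: -34.60 ± 2.626 · 1.2999 = -34.60 ± 3.41 = (-38.01, -31.19)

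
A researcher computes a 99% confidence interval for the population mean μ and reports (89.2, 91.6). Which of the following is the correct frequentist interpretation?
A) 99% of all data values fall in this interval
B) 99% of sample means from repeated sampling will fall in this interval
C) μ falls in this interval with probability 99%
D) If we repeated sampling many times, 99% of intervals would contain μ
D

A) Wrong — a CI is about the parameter μ, not individual data values.
B) Wrong — coverage applies to intervals containing μ, not to future x̄ values.
C) Wrong — μ is fixed; the randomness lives in the interval, not in μ.
D) Correct — this is the frequentist long-run coverage interpretation.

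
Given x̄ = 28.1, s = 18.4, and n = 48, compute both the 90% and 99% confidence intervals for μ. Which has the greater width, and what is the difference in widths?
99% CI is wider by 5.35

df = 47
90% CI: t* = 1.678, (23.64, 32.56), width = 2 · t* · s/√n = 8.91
99% CI: t* = 2.685, (20.97, 35.23), width = 2 · t* · s/√n = 14.26

The 99% CI is wider by 14.26 - 8.91 = 5.35.
Higher confidence requires a wider interval.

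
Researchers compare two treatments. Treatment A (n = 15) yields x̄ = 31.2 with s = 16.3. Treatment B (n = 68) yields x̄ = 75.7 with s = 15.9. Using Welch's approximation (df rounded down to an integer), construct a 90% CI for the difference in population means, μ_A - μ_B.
(-52.49, -36.51)

Difference: x̄₁ - x̄₂ = -44.50
SE = √(s₁²/n₁ + s₂²/n₂) = √(16.3²/15 + 15.9²/68) = 4.6293
df = 20.31 → 20 (Welch–Satterthwaite, rounded down)
t* = 1.725

CI: -44.50 ± 1.725 · 4.6293 = -44.50 ± 7.99 = (-52.49, -36.51)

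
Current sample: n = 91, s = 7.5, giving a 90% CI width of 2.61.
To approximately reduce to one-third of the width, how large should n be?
n ≈ 819

CI width ∝ 1/√n
To reduce width by factor 3, need √n to grow by 3 → need 3² = 9 times as many samples.

Current: n = 91, width = 2.61
New: n = 819, width ≈ 0.86

Width reduced by factor of 2.61/0.86 = 3.03.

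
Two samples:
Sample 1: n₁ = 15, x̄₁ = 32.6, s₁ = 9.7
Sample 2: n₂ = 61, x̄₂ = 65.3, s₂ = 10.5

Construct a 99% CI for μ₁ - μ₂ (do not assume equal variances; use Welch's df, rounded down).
(-40.71, -24.69)

Difference: x̄₁ - x̄₂ = -32.70
SE = √(s₁²/n₁ + s₂²/n₂) = √(9.7²/15 + 10.5²/61) = 2.8425
df = 22.79 → 22 (Welch–Satterthwaite, rounded down)
t* = 2.819

CI: -32.70 ± 2.819 · 2.8425 = -32.70 ± 8.01 = (-40.71, -24.69)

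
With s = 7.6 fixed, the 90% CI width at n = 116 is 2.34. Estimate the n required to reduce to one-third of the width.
n ≈ 1044

CI width ∝ 1/√n
To reduce width by factor 3, need √n to grow by 3 → need 3² = 9 times as many samples.

Current: n = 116, width = 2.34
New: n = 1044, width ≈ 0.77

Width reduced by factor of 2.34/0.77 = 3.04.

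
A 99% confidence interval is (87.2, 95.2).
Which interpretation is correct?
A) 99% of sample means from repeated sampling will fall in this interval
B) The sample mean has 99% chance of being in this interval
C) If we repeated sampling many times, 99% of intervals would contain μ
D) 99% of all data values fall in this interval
C

A) Wrong — coverage applies to intervals containing μ, not to future x̄ values.
B) Wrong — x̄ is observed and sits in the interval by construction.
C) Correct — this is the frequentist long-run coverage interpretation.
D) Wrong — a CI is about the parameter μ, not individual data values.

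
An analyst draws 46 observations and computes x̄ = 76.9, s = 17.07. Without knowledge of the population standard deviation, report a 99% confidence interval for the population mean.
(70.13, 83.67)

t-interval (σ unknown):
df = n - 1 = 45
t* = 2.690 for 99% confidence

Margin of error = t* · s/√n = 2.690 · 17.07/√46 = 6.77

CI: (70.13, 83.67)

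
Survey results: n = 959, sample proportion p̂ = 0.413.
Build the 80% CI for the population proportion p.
(0.393, 0.433)

Proportion CI:
SE = √(p̂(1-p̂)/n) = √(0.413 · 0.587 / 959) = 0.01590

z* = 1.282
Margin = z* · SE = 1.282 · 0.01590 = 0.0204

CI: 0.413 ± 0.0204 = (0.393, 0.433)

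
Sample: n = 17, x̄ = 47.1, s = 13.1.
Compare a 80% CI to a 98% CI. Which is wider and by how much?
98% CI is wider by 7.91

df = 16
80% CI: t* = 1.337, (42.85, 51.35), width = 2 · t* · s/√n = 8.50
98% CI: t* = 2.583, (38.89, 55.31), width = 2 · t* · s/√n = 16.41

The 98% CI is wider by 16.41 - 8.50 = 7.91.
Higher confidence requires a wider interval.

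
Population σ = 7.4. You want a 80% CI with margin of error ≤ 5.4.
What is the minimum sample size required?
n ≥ 4

For margin E ≤ 5.4:
n ≥ (z* · σ / E)²
n ≥ (1.282 · 7.4 / 5.4)²
n ≥ 3.09

Minimum n = 4 (rounding up)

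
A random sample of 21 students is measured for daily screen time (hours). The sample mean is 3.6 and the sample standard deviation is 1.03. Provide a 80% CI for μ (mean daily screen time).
(3.30, 3.90)

t-interval (σ unknown):
df = n - 1 = 20
t* = 1.325 for 80% confidence

Margin of error = t* · s/√n = 1.325 · 1.03/√21 = 0.30

CI: (3.30, 3.90)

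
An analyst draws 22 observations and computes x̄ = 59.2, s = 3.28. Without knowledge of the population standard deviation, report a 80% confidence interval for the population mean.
(58.27, 60.13)

t-interval (σ unknown):
df = n - 1 = 21
t* = 1.323 for 80% confidence

Margin of error = t* · s/√n = 1.323 · 3.28/√22 = 0.93

CI: (58.27, 60.13)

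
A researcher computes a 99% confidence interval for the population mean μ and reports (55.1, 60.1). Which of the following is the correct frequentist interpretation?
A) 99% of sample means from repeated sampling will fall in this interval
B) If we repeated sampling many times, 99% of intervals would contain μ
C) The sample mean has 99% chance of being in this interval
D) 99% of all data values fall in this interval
B

A) Wrong — coverage applies to intervals containing μ, not to future x̄ values.
B) Correct — this is the frequentist long-run coverage interpretation.
C) Wrong — x̄ is observed and sits in the interval by construction.
D) Wrong — a CI is about the parameter μ, not individual data values.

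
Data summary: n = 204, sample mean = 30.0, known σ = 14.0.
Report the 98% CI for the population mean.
(27.72, 32.28)

z-interval (σ known):
z* = 2.326 for 98% confidence

Margin of error = z* · σ/√n = 2.326 · 14.0/√204 = 2.28

CI: (30.0 - 2.28, 30.0 + 2.28) = (27.72, 32.28)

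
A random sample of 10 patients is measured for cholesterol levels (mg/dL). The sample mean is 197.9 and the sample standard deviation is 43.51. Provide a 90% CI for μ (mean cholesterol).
(172.68, 223.12)

t-interval (σ unknown):
df = n - 1 = 9
t* = 1.833 for 90% confidence

Margin of error = t* · s/√n = 1.833 · 43.51/√10 = 25.22

CI: (172.68, 223.12)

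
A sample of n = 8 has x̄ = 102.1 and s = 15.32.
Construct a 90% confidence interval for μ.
(91.84, 112.36)

t-interval (σ unknown):
df = n - 1 = 7
t* = 1.895 for 90% confidence

Margin of error = t* · s/√n = 1.895 · 15.32/√8 = 10.26

CI: (91.84, 112.36)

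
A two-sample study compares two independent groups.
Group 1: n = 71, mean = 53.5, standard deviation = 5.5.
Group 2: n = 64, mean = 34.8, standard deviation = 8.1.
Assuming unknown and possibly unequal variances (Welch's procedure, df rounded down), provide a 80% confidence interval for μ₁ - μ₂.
(17.15, 20.25)

Difference: x̄₁ - x̄₂ = 18.70
SE = √(s₁²/n₁ + s₂²/n₂) = √(5.5²/71 + 8.1²/64) = 1.2047
df = 109.26 → 109 (Welch–Satterthwaite, rounded down)
t* = 1.289

CI: 18.70 ± 1.289 · 1.2047 = 18.70 ± 1.55 = (17.15, 20.25)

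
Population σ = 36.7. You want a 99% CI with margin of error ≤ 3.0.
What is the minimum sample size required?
n ≥ 994

For margin E ≤ 3.0:
n ≥ (z* · σ / E)²
n ≥ (2.576 · 36.7 / 3.0)²
n ≥ 993.07

Minimum n = 994 (rounding up)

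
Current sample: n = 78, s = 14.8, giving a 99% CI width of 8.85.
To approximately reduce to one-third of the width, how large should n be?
n ≈ 702

CI width ∝ 1/√n
To reduce width by factor 3, need √n to grow by 3 → need 3² = 9 times as many samples.

Current: n = 78, width = 8.85
New: n = 702, width ≈ 2.89

Width reduced by factor of 8.85/2.89 = 3.06.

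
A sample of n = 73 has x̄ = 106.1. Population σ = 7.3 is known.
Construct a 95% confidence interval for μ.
(104.43, 107.77)

z-interval (σ known):
z* = 1.960 for 95% confidence

Margin of error = z* · σ/√n = 1.960 · 7.3/√73 = 1.67

CI: (106.1 - 1.67, 106.1 + 1.67) = (104.43, 107.77)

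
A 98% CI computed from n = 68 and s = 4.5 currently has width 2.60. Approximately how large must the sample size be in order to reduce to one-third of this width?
n ≈ 612

CI width ∝ 1/√n
To reduce width by factor 3, need √n to grow by 3 → need 3² = 9 times as many samples.

Current: n = 68, width = 2.60
New: n = 612, width ≈ 0.85

Width reduced by factor of 2.60/0.85 = 3.06.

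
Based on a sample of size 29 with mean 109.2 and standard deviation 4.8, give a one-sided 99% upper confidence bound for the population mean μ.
μ ≤ 111.40

Upper bound (one-sided):
t* = 2.467 (one-sided for 99%)
Upper bound = x̄ + t* · s/√n = 109.2 + 2.467 · 4.8/√29 = 111.40

We are 99% confident that μ ≤ 111.40.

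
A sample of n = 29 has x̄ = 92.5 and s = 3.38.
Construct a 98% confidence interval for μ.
(90.95, 94.05)

t-interval (σ unknown):
df = n - 1 = 28
t* = 2.467 for 98% confidence

Margin of error = t* · s/√n = 2.467 · 3.38/√29 = 1.55

CI: (90.95, 94.05)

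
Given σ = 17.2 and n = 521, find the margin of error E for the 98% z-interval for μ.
Margin of error = 1.75

Margin of error = z* · σ/√n
= 2.326 · 17.2/√521
= 2.326 · 17.2/22.8254
= 1.75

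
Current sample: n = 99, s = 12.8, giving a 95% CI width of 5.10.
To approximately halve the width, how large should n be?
n ≈ 396

CI width ∝ 1/√n
To reduce width by factor 2, need √n to grow by 2 → need 2² = 4 times as many samples.

Current: n = 99, width = 5.10
New: n = 396, width ≈ 2.53

Width reduced by factor of 5.10/2.53 = 2.02.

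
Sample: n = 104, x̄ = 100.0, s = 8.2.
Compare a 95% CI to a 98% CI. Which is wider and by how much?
98% CI is wider by 0.61

df = 103
95% CI: t* = 1.983, (98.41, 101.59), width = 2 · t* · s/√n = 3.19
98% CI: t* = 2.363, (98.10, 101.90), width = 2 · t* · s/√n = 3.80

The 98% CI is wider by 3.80 - 3.19 = 0.61.
Higher confidence requires a wider interval.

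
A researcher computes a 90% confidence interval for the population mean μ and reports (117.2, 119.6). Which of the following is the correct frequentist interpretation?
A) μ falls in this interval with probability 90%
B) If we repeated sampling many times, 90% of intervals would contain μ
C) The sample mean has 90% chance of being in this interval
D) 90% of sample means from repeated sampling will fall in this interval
B

A) Wrong — μ is fixed; the randomness lives in the interval, not in μ.
B) Correct — this is the frequentist long-run coverage interpretation.
C) Wrong — x̄ is observed and sits in the interval by construction.
D) Wrong — coverage applies to intervals containing μ, not to future x̄ values.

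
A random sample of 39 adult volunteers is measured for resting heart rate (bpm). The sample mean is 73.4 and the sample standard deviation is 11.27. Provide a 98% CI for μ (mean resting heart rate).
(69.02, 77.78)

t-interval (σ unknown):
df = n - 1 = 38
t* = 2.429 for 98% confidence

Margin of error = t* · s/√n = 2.429 · 11.27/√39 = 4.38

CI: (69.02, 77.78)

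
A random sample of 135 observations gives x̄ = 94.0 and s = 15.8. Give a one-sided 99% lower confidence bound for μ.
μ ≥ 90.80

Lower bound (one-sided):
t* = 2.354 (one-sided for 99%)
Lower bound = x̄ - t* · s/√n = 94.0 - 2.354 · 15.8/√135 = 90.80

We are 99% confident that μ ≥ 90.80.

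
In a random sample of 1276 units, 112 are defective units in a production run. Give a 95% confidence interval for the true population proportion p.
(0.072, 0.103)

Proportion CI:
p̂ = 112/1276 = 0.08777
SE = √(p̂(1-p̂)/n) = √(0.08777 · 0.91223 / 1276) = 0.00792

z* = 1.960
Margin = z* · SE = 1.960 · 0.00792 = 0.0155

CI: 0.08777 ± 0.0155 = (0.072, 0.103)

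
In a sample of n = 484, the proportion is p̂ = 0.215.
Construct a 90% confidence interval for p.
(0.184, 0.246)

Proportion CI:
SE = √(p̂(1-p̂)/n) = √(0.215 · 0.785 / 484) = 0.01867

z* = 1.645
Margin = z* · SE = 1.645 · 0.01867 = 0.0307

CI: 0.215 ± 0.0307 = (0.184, 0.246)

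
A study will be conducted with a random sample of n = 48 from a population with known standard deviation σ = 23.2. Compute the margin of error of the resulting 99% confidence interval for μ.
Margin of error = 8.63

Margin of error = z* · σ/√n
= 2.576 · 23.2/√48
= 2.576 · 23.2/6.9282
= 8.63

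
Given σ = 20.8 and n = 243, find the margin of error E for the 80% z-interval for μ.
Margin of error = 1.71

Margin of error = z* · σ/√n
= 1.282 · 20.8/√243
= 1.282 · 20.8/15.5885
= 1.71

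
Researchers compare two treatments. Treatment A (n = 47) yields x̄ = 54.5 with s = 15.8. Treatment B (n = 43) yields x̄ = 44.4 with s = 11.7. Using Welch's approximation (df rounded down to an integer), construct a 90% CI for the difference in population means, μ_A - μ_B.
(5.25, 14.95)

Difference: x̄₁ - x̄₂ = 10.10
SE = √(s₁²/n₁ + s₂²/n₂) = √(15.8²/47 + 11.7²/43) = 2.9146
df = 84.44 → 84 (Welch–Satterthwaite, rounded down)
t* = 1.663

CI: 10.10 ± 1.663 · 2.9146 = 10.10 ± 4.85 = (5.25, 14.95)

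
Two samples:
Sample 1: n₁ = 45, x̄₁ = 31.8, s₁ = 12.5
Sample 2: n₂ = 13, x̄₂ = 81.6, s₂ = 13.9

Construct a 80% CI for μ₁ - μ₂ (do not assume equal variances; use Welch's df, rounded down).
(-55.51, -44.09)

Difference: x̄₁ - x̄₂ = -49.80
SE = √(s₁²/n₁ + s₂²/n₂) = √(12.5²/45 + 13.9²/13) = 4.2819
df = 17.99 → 17 (Welch–Satterthwaite, rounded down)
t* = 1.333

CI: -49.80 ± 1.333 · 4.2819 = -49.80 ± 5.71 = (-55.51, -44.09)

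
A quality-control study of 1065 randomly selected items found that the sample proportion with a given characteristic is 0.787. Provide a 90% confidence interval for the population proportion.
(0.766, 0.808)

Proportion CI:
SE = √(p̂(1-p̂)/n) = √(0.787 · 0.213 / 1065) = 0.01255

z* = 1.645
Margin = z* · SE = 1.645 · 0.01255 = 0.0206

CI: 0.787 ± 0.0206 = (0.766, 0.808)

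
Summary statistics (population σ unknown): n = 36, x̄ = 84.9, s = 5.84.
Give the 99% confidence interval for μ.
(82.25, 87.55)

t-interval (σ unknown):
df = n - 1 = 35
t* = 2.724 for 99% confidence

Margin of error = t* · s/√n = 2.724 · 5.84/√36 = 2.65

CI: (82.25, 87.55)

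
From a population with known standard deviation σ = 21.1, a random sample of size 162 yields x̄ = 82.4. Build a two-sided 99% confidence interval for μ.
(78.13, 86.67)

z-interval (σ known):
z* = 2.576 for 99% confidence

Margin of error = z* · σ/√n = 2.576 · 21.1/√162 = 4.27

CI: (82.4 - 4.27, 82.4 + 4.27) = (78.13, 86.67)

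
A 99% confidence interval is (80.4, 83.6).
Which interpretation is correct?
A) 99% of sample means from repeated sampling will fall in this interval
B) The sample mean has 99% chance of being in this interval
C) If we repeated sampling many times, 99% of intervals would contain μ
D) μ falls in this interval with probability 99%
C

A) Wrong — coverage applies to intervals containing μ, not to future x̄ values.
B) Wrong — x̄ is observed and sits in the interval by construction.
C) Correct — this is the frequentist long-run coverage interpretation.
D) Wrong — μ is fixed; the randomness lives in the interval, not in μ.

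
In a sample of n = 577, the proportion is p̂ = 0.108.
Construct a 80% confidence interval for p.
(0.091, 0.125)

Proportion CI:
SE = √(p̂(1-p̂)/n) = √(0.108 · 0.892 / 577) = 0.01292

z* = 1.282
Margin = z* · SE = 1.282 · 0.01292 = 0.0166

CI: 0.108 ± 0.0166 = (0.091, 0.125)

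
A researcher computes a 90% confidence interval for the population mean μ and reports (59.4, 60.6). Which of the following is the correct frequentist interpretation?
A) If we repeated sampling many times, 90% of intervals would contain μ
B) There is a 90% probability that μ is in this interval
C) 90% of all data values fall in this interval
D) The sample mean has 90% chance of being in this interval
A

A) Correct — this is the frequentist long-run coverage interpretation.
B) Wrong — μ is fixed; the randomness lives in the interval, not in μ.
C) Wrong — a CI is about the parameter μ, not individual data values.
D) Wrong — x̄ is observed and sits in the interval by construction.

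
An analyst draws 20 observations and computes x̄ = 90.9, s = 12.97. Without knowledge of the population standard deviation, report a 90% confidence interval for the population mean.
(85.89, 95.91)

t-interval (σ unknown):
df = n - 1 = 19
t* = 1.729 for 90% confidence

Margin of error = t* · s/√n = 1.729 · 12.97/√20 = 5.01

CI: (85.89, 95.91)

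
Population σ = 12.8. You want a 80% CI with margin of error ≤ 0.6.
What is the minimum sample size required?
n ≥ 748

For margin E ≤ 0.6:
n ≥ (z* · σ / E)²
n ≥ (1.282 · 12.8 / 0.6)²
n ≥ 747.99

Minimum n = 748 (rounding up)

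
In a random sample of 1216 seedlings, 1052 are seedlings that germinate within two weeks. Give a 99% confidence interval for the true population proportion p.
(0.840, 0.890)

Proportion CI:
p̂ = 1052/1216 = 0.86513
SE = √(p̂(1-p̂)/n) = √(0.86513 · 0.13487 / 1216) = 0.00980

z* = 2.576
Margin = z* · SE = 2.576 · 0.00980 = 0.0252

CI: 0.86513 ± 0.0252 = (0.840, 0.890)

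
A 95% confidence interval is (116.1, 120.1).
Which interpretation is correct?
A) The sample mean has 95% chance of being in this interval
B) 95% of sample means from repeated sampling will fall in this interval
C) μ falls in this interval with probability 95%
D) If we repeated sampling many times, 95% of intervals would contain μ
D

A) Wrong — x̄ is observed and sits in the interval by construction.
B) Wrong — coverage applies to intervals containing μ, not to future x̄ values.
C) Wrong — μ is fixed; the randomness lives in the interval, not in μ.
D) Correct — this is the frequentist long-run coverage interpretation.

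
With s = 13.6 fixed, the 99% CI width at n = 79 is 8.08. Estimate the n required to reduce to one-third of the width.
n ≈ 711

CI width ∝ 1/√n
To reduce width by factor 3, need √n to grow by 3 → need 3² = 9 times as many samples.

Current: n = 79, width = 8.08
New: n = 711, width ≈ 2.63

Width reduced by factor of 8.08/2.63 = 3.07.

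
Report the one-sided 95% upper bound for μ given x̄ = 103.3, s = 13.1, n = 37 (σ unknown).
μ ≤ 106.94

Upper bound (one-sided):
t* = 1.688 (one-sided for 95%)
Upper bound = x̄ + t* · s/√n = 103.3 + 1.688 · 13.1/√37 = 106.94

We are 95% confident that μ ≤ 106.94.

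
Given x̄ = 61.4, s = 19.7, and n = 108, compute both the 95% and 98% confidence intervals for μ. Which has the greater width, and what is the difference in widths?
98% CI is wider by 1.44

df = 107
95% CI: t* = 1.982, (57.64, 65.16), width = 2 · t* · s/√n = 7.51
98% CI: t* = 2.362, (56.92, 65.88), width = 2 · t* · s/√n = 8.95

The 98% CI is wider by 8.95 - 7.51 = 1.44.
Higher confidence requires a wider interval.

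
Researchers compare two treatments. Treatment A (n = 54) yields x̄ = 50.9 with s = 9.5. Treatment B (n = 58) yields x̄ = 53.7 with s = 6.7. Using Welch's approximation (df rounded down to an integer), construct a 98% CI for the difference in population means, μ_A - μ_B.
(-6.50, 0.90)

Difference: x̄₁ - x̄₂ = -2.80
SE = √(s₁²/n₁ + s₂²/n₂) = √(9.5²/54 + 6.7²/58) = 1.5637
df = 94.59 → 94 (Welch–Satterthwaite, rounded down)
t* = 2.367

CI: -2.80 ± 2.367 · 1.5637 = -2.80 ± 3.70 = (-6.50, 0.90)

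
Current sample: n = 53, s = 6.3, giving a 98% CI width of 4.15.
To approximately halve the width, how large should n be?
n ≈ 212

CI width ∝ 1/√n
To reduce width by factor 2, need √n to grow by 2 → need 2² = 4 times as many samples.

Current: n = 53, width = 4.15
New: n = 212, width ≈ 2.03

Width reduced by factor of 4.15/2.03 = 2.04.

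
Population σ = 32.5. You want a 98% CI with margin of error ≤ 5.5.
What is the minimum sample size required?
n ≥ 189

For margin E ≤ 5.5:
n ≥ (z* · σ / E)²
n ≥ (2.326 · 32.5 / 5.5)²
n ≥ 188.91

Minimum n = 189 (rounding up)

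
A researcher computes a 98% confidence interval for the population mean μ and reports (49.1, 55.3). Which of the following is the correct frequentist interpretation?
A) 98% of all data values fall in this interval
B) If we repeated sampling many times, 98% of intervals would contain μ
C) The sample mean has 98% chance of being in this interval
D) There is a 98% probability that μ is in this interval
B

A) Wrong — a CI is about the parameter μ, not individual data values.
B) Correct — this is the frequentist long-run coverage interpretation.
C) Wrong — x̄ is observed and sits in the interval by construction.
D) Wrong — μ is fixed; the randomness lives in the interval, not in μ.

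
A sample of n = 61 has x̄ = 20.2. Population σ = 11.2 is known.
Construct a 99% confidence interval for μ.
(16.51, 23.89)

z-interval (σ known):
z* = 2.576 for 99% confidence

Margin of error = z* · σ/√n = 2.576 · 11.2/√61 = 3.69

CI: (20.2 - 3.69, 20.2 + 3.69) = (16.51, 23.89)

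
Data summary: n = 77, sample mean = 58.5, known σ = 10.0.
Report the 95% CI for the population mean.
(56.27, 60.73)

z-interval (σ known):
z* = 1.960 for 95% confidence

Margin of error = z* · σ/√n = 1.960 · 10.0/√77 = 2.23

CI: (58.5 - 2.23, 58.5 + 2.23) = (56.27, 60.73)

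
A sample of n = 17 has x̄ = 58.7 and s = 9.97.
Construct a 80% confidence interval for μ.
(55.47, 61.93)

t-interval (σ unknown):
df = n - 1 = 16
t* = 1.337 for 80% confidence

Margin of error = t* · s/√n = 1.337 · 9.97/√17 = 3.23

CI: (55.47, 61.93)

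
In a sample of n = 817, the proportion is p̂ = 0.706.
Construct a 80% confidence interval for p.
(0.686, 0.726)

Proportion CI:
SE = √(p̂(1-p̂)/n) = √(0.706 · 0.294 / 817) = 0.01594

z* = 1.282
Margin = z* · SE = 1.282 · 0.01594 = 0.0204

CI: 0.706 ± 0.0204 = (0.686, 0.726)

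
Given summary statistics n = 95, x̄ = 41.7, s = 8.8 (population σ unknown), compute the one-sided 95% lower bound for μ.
μ ≥ 40.20

Lower bound (one-sided):
t* = 1.661 (one-sided for 95%)
Lower bound = x̄ - t* · s/√n = 41.7 - 1.661 · 8.8/√95 = 40.20

We are 95% confident that μ ≥ 40.20.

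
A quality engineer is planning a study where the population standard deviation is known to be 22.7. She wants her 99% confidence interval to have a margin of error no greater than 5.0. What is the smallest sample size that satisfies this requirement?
n ≥ 137

For margin E ≤ 5.0:
n ≥ (z* · σ / E)²
n ≥ (2.576 · 22.7 / 5.0)²
n ≥ 136.77

Minimum n = 137 (rounding up)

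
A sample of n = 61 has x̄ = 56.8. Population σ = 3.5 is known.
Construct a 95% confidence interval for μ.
(55.92, 57.68)

z-interval (σ known):
z* = 1.960 for 95% confidence

Margin of error = z* · σ/√n = 1.960 · 3.5/√61 = 0.88

CI: (56.8 - 0.88, 56.8 + 0.88) = (55.92, 57.68)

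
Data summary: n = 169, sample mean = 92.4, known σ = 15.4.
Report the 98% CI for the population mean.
(89.64, 95.16)

z-interval (σ known):
z* = 2.326 for 98% confidence

Margin of error = z* · σ/√n = 2.326 · 15.4/√169 = 2.76

CI: (92.4 - 2.76, 92.4 + 2.76) = (89.64, 95.16)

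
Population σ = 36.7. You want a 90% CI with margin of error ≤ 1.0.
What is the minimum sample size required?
n ≥ 3645

For margin E ≤ 1.0:
n ≥ (z* · σ / E)²
n ≥ (1.645 · 36.7 / 1.0)²
n ≥ 3644.72

Minimum n = 3645 (rounding up)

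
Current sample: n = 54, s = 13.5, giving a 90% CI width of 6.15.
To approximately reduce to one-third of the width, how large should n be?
n ≈ 486

CI width ∝ 1/√n
To reduce width by factor 3, need √n to grow by 3 → need 3² = 9 times as many samples.

Current: n = 54, width = 6.15
New: n = 486, width ≈ 2.02

Width reduced by factor of 6.15/2.02 = 3.04.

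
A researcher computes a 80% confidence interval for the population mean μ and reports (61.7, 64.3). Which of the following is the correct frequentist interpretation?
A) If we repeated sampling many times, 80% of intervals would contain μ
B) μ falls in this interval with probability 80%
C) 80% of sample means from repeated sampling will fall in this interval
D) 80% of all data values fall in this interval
A

A) Correct — this is the frequentist long-run coverage interpretation.
B) Wrong — μ is fixed; the randomness lives in the interval, not in μ.
C) Wrong — coverage applies to intervals containing μ, not to future x̄ values.
D) Wrong — a CI is about the parameter μ, not individual data values.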